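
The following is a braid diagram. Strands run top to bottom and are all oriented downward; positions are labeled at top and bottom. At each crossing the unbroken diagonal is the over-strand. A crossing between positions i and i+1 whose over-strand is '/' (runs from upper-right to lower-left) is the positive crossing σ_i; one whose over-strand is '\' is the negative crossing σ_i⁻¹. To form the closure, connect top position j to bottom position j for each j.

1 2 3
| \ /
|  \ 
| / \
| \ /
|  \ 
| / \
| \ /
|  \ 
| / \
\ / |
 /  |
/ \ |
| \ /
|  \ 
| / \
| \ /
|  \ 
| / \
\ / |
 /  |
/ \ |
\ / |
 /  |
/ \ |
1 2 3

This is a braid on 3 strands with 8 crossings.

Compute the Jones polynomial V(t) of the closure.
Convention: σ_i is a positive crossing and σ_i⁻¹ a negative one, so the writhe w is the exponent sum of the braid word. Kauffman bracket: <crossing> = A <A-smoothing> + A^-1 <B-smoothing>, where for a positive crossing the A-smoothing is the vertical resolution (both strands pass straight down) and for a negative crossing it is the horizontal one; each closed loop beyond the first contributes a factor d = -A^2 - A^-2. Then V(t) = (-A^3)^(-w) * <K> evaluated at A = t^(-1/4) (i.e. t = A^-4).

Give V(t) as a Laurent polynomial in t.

Reading the diagram top to bottom ('/'-over between positions i,i+1 = s_i, '\'-over = s_i^-1): braid word = s2^-1 s2^-1 s2^-1 s1 s2^-1 s2^-1 s1 s1.
Braid: s2^-1 s2^-1 s2^-1 s1 s2^-1 s2^-1 s1 s1 on 3 strands, 8 crossings.
Writhe w = (#positive) - (#negative) = 3 - 5 = -2.
Computing the Kauffman bracket via state sum. There are 2^8 = 256 states.
For each crossing: s=0 is the vertical smoothing, s=1 horizontal. Crossing k contributes A^(sign_k * (1 - 2*s_k)); loop factor d = -A^2 - A^-2.
Tabulate the states by total A-exponent and number of loops L (A-exp: L × count):
  A^8: L=6 ×1
  A^6: L=5 ×8
  A^4: L=4 ×27, L=6 ×1
  A^2: L=3 ×50, L=5 ×6
  A^0: L=2 ×53, L=4 ×17
  A^-2: L=1 ×27, L=3 ×28, L=5 ×1
  A^-4: L=2 ×24, L=4 ×4
  A^-6: L=3 ×8
  A^-8: L=4 ×1
Each group contributes A^e * Σ count * d^(L-1):
Powers of d = -A^2 - A^-2: d^2 = A^4 + 2 + A^-4; d^3 = -A^6 - 3*A^2 - 3*A^-2 - A^-6; d^4 = A^8 + 4*A^4 + 6 + 4*A^-4 + A^-8; d^5 = -A^10 - 5*A^6 - 10*A^2 - 10*A^-2 - 5*A^-6 - A^-10.
  A^8 * (d^5) = -A^18 - 5*A^14 - 10*A^10 - 10*A^6 - 5*A^2 - A^-2
  A^6 * (8*d^4) = 8*A^14 + 32*A^10 + 48*A^6 + 32*A^2 + 8*A^-2
  A^4 * (27*d^3 + d^5) = -A^14 - 32*A^10 - 91*A^6 - 91*A^2 - 32*A^-2 - A^-6
  A^2 * (50*d^2 + 6*d^4) = 6*A^10 + 74*A^6 + 136*A^2 + 74*A^-2 + 6*A^-6
  A^0 * (53*d + 17*d^3) = -17*A^6 - 104*A^2 - 104*A^-2 - 17*A^-6
  A^-2 * (27 + 28*d^2 + d^4) = A^6 + 32*A^2 + 89*A^-2 + 32*A^-6 + A^-10
  A^-4 * (24*d + 4*d^3) = -4*A^2 - 36*A^-2 - 36*A^-6 - 4*A^-10
  A^-6 * (8*d^2) = 8*A^-2 + 16*A^-6 + 8*A^-10
  A^-8 * (d^3) = -A^-2 - 3*A^-6 - 3*A^-10 - A^-14
Summing the groups: <K> = -A^18 + 2*A^14 - 4*A^10 + 5*A^6 - 4*A^2 + 5*A^-2 - 3*A^-6 + 2*A^-10 - A^-14
Normalise by the writhe: (-A^3)^(-w) = (-A^3)^(2) = A^6, so f(A) = A^6 * <K> = -A^24 + 2*A^20 - 4*A^16 + 5*A^12 - 4*A^8 + 5*A^4 - 3 + 2*A^-4 - A^-8.
Substitute A = t^(-1/4), i.e. A^e → t^(-e/4): V(t) = -t^2 + 2*t - 3 + 5*t^-1 - 4*t^-2 + 5*t^-3 - 4*t^-4 + 2*t^-5 - t^-6

Answer: -t^2 + 2*t - 3 + 5*t^-1 - 4*t^-2 + 5*t^-3 - 4*t^-4 + 2*t^-5 - t^-6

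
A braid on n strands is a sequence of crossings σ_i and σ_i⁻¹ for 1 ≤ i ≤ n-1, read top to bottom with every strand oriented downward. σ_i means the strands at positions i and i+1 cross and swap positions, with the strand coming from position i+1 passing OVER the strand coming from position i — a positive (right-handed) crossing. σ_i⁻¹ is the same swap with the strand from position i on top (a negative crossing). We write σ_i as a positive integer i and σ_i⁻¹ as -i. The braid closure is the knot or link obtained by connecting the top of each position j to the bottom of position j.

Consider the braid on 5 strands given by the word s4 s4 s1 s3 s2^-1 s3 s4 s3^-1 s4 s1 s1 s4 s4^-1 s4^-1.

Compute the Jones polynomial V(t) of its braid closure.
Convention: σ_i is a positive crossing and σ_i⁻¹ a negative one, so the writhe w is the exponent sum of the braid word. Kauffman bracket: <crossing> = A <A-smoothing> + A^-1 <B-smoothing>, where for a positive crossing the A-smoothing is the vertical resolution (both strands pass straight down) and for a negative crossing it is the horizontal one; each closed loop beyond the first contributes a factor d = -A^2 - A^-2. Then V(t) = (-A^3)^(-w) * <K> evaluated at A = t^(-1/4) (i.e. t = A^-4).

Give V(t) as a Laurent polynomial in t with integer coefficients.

t^10 - 2*t^9 + 2*t^8 - 4*t^7 + 4*t^6 - 3*t^5 + 3*t^4 - t^3 + t^2

Derivation:
The presented braid s4 s4 s1 s3 s2^-1 s3 s4 s3^-1 s4 s1 s1 s4 s4^-1 s4^-1 on 5 strands reduces by inverse Markov moves (closure unchanged at each step):
  Deconjugate: the word is γ·β·γ⁻¹ with γ = s4 s4 (prefix) and γ⁻¹ = s4^-1 s4^-1 (suffix); strip both.
Reduced to β = s1 s3 s2^-1 s3 s4 s3^-1 s4 s1 s1 s4 on 5 strands, 10 crossings.
Compute on β:
Braid: s1 s3 s2^-1 s3 s4 s3^-1 s4 s1 s1 s4 on 5 strands, 10 crossings.
Writhe w = (#positive) - (#negative) = 8 - 2 = 6.
Computing the Kauffman bracket via state sum. There are 2^10 = 1024 states.
For each crossing: s=0 is the vertical smoothing, s=1 horizontal. Crossing k contributes A^(sign_k * (1 - 2*s_k)); loop factor d = -A^2 - A^-2.
Tabulate the states by total A-exponent and number of loops L (A-exp: L × count):
  A^10: L=3 ×1
  A^8: L=2 ×6, L=4 ×4
  A^6: L=1 ×9, L=3 ×32, L=5 ×4
  A^4: L=2 ×70, L=4 ×49, L=6 ×1
  A^2: L=1 ×30, L=3 ×149, L=5 ×31
  A^0: L=2 ×99, L=4 ×144, L=6 ×9
  A^-2: L=3 ×136, L=5 ×73, L=7 ×1
  A^-4: L=4 ×101, L=6 ×19
  A^-6: L=5 ×43, L=7 ×2
  A^-8: L=6 ×10
  A^-10: L=7 ×1
Each group contributes A^e * Σ count * d^(L-1):
Powers of d = -A^2 - A^-2: d^2 = A^4 + 2 + A^-4; d^3 = -A^6 - 3*A^2 - 3*A^-2 - A^-6; d^4 = A^8 + 4*A^4 + 6 + 4*A^-4 + A^-8; d^5 = -A^10 - 5*A^6 - 10*A^2 - 10*A^-2 - 5*A^-6 - A^-10; d^6 = A^12 + 6*A^8 + 15*A^4 + 20 + 15*A^-4 + 6*A^-8 + A^-12.
  A^10 * (d^2) = A^14 + 2*A^10 + A^6
  A^8 * (6*d + 4*d^3) = -4*A^14 - 18*A^10 - 18*A^6 - 4*A^2
  A^6 * (9 + 32*d^2 + 4*d^4) = 4*A^14 + 48*A^10 + 97*A^6 + 48*A^2 + 4*A^-2
  A^4 * (70*d + 49*d^3 + d^5) = -A^14 - 54*A^10 - 227*A^6 - 227*A^2 - 54*A^-2 - A^-6
  A^2 * (30 + 149*d^2 + 31*d^4) = 31*A^10 + 273*A^6 + 514*A^2 + 273*A^-2 + 31*A^-6
  A^0 * (99*d + 144*d^3 + 9*d^5) = -9*A^10 - 189*A^6 - 621*A^2 - 621*A^-2 - 189*A^-6 - 9*A^-10
  A^-2 * (136*d^2 + 73*d^4 + d^6) = A^10 + 79*A^6 + 443*A^2 + 730*A^-2 + 443*A^-6 + 79*A^-10 + A^-14
  A^-4 * (101*d^3 + 19*d^5) = -19*A^6 - 196*A^2 - 493*A^-2 - 493*A^-6 - 196*A^-10 - 19*A^-14
  A^-6 * (43*d^4 + 2*d^6) = 2*A^6 + 55*A^2 + 202*A^-2 + 298*A^-6 + 202*A^-10 + 55*A^-14 + 2*A^-18
  A^-8 * (10*d^5) = -10*A^2 - 50*A^-2 - 100*A^-6 - 100*A^-10 - 50*A^-14 - 10*A^-18
  A^-10 * (d^6) = A^2 + 6*A^-2 + 15*A^-6 + 20*A^-10 + 15*A^-14 + 6*A^-18 + A^-22
Summing the groups: <K> = A^10 - A^6 + 3*A^2 - 3*A^-2 + 4*A^-6 - 4*A^-10 + 2*A^-14 - 2*A^-18 + A^-22
Normalise by the writhe: (-A^3)^(-w) = (-A^3)^(-6) = A^-18, so f(A) = A^-18 * <K> = A^-8 - A^-12 + 3*A^-16 - 3*A^-20 + 4*A^-24 - 4*A^-28 + 2*A^-32 - 2*A^-36 + A^-40.
Substitute A = t^(-1/4), i.e. A^e → t^(-e/4): V(t) = t^10 - 2*t^9 + 2*t^8 - 4*t^7 + 4*t^6 - 3*t^5 + 3*t^4 - t^3 + t^2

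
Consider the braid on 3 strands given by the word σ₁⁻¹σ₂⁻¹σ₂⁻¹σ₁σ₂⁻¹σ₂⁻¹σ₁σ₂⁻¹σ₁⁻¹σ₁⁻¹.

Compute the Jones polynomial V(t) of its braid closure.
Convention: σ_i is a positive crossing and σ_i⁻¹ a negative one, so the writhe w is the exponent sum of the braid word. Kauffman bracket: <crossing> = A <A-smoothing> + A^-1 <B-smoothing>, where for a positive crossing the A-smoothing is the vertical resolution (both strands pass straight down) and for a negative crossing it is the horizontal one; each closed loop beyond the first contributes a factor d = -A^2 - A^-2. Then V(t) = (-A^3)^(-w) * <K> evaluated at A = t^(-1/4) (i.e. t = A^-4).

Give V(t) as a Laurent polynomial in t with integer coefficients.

Braid: s1^-1 s2^-1 s2^-1 s1 s2^-1 s2^-1 s1 s2^-1 s1^-1 s1^-1 on 3 strands, 10 crossings.
Writhe w = (#positive) - (#negative) = 2 - 8 = -6.
Computing the Kauffman bracket via state sum. There are 2^10 = 1024 states.
Each crossing splits two ways (0=vertical, 1=horizontal). The state's weight is A^(#A-smoothings - #B-smoothings) * d^(loops - 1).
Tabulate the states by total A-exponent and number of loops L (A-exp: L × count):
  A^10: L=7 ×1
  A^8: L=6 ×10
  A^6: L=5 ×44, L=7 ×1
  A^4: L=4 ×110, L=6 ×10
  A^2: L=3 ×166, L=5 ×44
  A^0: L=2 ×144, L=4 ×106, L=6 ×2
  A^-2: L=1 ×57, L=3 ×140, L=5 ×13
  A^-4: L=2 ×91, L=4 ×28, L=6 ×1
  A^-6: L=1 ×16, L=3 ×26, L=5 ×3
  A^-8: L=2 ×7, L=4 ×3
  A^-10: L=3 ×1
Each group contributes A^e * Σ count * d^(L-1):
Powers of d = -A^2 - A^-2: d^2 = A^4 + 2 + A^-4; d^3 = -A^6 - 3*A^2 - 3*A^-2 - A^-6; d^4 = A^8 + 4*A^4 + 6 + 4*A^-4 + A^-8; d^5 = -A^10 - 5*A^6 - 10*A^2 - 10*A^-2 - 5*A^-6 - A^-10; d^6 = A^12 + 6*A^8 + 15*A^4 + 20 + 15*A^-4 + 6*A^-8 + A^-12.
  A^10 * (d^6) = A^22 + 6*A^18 + 15*A^14 + 20*A^10 + 15*A^6 + 6*A^2 + A^-2
  A^8 * (10*d^5) = -10*A^18 - 50*A^14 - 100*A^10 - 100*A^6 - 50*A^2 - 10*A^-2
  A^6 * (44*d^4 + d^6) = A^18 + 50*A^14 + 191*A^10 + 284*A^6 + 191*A^2 + 50*A^-2 + A^-6
  A^4 * (110*d^3 + 10*d^5) = -10*A^14 - 160*A^10 - 430*A^6 - 430*A^2 - 160*A^-2 - 10*A^-6
  A^2 * (166*d^2 + 44*d^4) = 44*A^10 + 342*A^6 + 596*A^2 + 342*A^-2 + 44*A^-6
  A^0 * (144*d + 106*d^3 + 2*d^5) = -2*A^10 - 116*A^6 - 482*A^2 - 482*A^-2 - 116*A^-6 - 2*A^-10
  A^-2 * (57 + 140*d^2 + 13*d^4) = 13*A^6 + 192*A^2 + 415*A^-2 + 192*A^-6 + 13*A^-10
  A^-4 * (91*d + 28*d^3 + d^5) = -A^6 - 33*A^2 - 185*A^-2 - 185*A^-6 - 33*A^-10 - A^-14
  A^-6 * (16 + 26*d^2 + 3*d^4) = 3*A^2 + 38*A^-2 + 86*A^-6 + 38*A^-10 + 3*A^-14
  A^-8 * (7*d + 3*d^3) = -3*A^-2 - 16*A^-6 - 16*A^-10 - 3*A^-14
  A^-10 * (d^2) = A^-6 + 2*A^-10 + A^-14
Summing the groups: <K> = A^22 - 3*A^18 + 5*A^14 - 7*A^10 + 7*A^6 - 7*A^2 + 6*A^-2 - 3*A^-6 + 2*A^-10
Normalise by the writhe: (-A^3)^(-w) = (-A^3)^(6) = A^18, so f(A) = A^18 * <K> = A^40 - 3*A^36 + 5*A^32 - 7*A^28 + 7*A^24 - 7*A^20 + 6*A^16 - 3*A^12 + 2*A^8.
Substitute A = t^(-1/4), i.e. A^e → t^(-e/4): V(t) = 2*t^-2 - 3*t^-3 + 6*t^-4 - 7*t^-5 + 7*t^-6 - 7*t^-7 + 5*t^-8 - 3*t^-9 + t^-10

Answer: 2*t^-2 - 3*t^-3 + 6*t^-4 - 7*t^-5 + 7*t^-6 - 7*t^-7 + 5*t^-8 - 3*t^-9 + t^-10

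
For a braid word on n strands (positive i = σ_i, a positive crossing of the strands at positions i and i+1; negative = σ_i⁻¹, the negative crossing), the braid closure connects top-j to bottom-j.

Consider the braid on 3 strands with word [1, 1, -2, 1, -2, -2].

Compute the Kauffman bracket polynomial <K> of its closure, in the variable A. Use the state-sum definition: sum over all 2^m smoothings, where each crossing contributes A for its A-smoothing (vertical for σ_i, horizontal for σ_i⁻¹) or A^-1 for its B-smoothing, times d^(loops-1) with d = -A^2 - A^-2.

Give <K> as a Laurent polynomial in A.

-A^12 + 2*A^8 - 2*A^4 + 3 - 2*A^-4 + 2*A^-8 - A^-12

Derivation:
Braid: s1 s1 s2^-1 s1 s2^-1 s2^-1 on 3 strands, 6 crossings.
Writhe w = (#positive) - (#negative) = 3 - 3 = 0.
Computing the Kauffman bracket via state sum. There are 2^6 = 64 states.
For each crossing: s=0 is the vertical smoothing, s=1 horizontal. Crossing k contributes A^(sign_k * (1 - 2*s_k)); loop factor d = -A^2 - A^-2.
Tabulate the states by total A-exponent and number of loops L (A-exp: L × count):
  A^6: L=4 ×1
  A^4: L=3 ×6
  A^2: L=2 ×14, L=4 ×1
  A^0: L=1 ×13, L=3 ×7
  A^-2: L=2 ×14, L=4 ×1
  A^-4: L=3 ×6
  A^-6: L=4 ×1
Each group contributes A^e * Σ count * d^(L-1):
Powers of d = -A^2 - A^-2: d^2 = A^4 + 2 + A^-4; d^3 = -A^6 - 3*A^2 - 3*A^-2 - A^-6.
  A^6 * (d^3) = -A^12 - 3*A^8 - 3*A^4 - 1
  A^4 * (6*d^2) = 6*A^8 + 12*A^4 + 6
  A^2 * (14*d + d^3) = -A^8 - 17*A^4 - 17 - A^-4
  A^0 * (13 + 7*d^2) = 7*A^4 + 27 + 7*A^-4
  A^-2 * (14*d + d^3) = -A^4 - 17 - 17*A^-4 - A^-8
  A^-4 * (6*d^2) = 6 + 12*A^-4 + 6*A^-8
  A^-6 * (d^3) = -1 - 3*A^-4 - 3*A^-8 - A^-12
Summing the groups: <K> = -A^12 + 2*A^8 - 2*A^4 + 3 - 2*A^-4 + 2*A^-8 - A^-12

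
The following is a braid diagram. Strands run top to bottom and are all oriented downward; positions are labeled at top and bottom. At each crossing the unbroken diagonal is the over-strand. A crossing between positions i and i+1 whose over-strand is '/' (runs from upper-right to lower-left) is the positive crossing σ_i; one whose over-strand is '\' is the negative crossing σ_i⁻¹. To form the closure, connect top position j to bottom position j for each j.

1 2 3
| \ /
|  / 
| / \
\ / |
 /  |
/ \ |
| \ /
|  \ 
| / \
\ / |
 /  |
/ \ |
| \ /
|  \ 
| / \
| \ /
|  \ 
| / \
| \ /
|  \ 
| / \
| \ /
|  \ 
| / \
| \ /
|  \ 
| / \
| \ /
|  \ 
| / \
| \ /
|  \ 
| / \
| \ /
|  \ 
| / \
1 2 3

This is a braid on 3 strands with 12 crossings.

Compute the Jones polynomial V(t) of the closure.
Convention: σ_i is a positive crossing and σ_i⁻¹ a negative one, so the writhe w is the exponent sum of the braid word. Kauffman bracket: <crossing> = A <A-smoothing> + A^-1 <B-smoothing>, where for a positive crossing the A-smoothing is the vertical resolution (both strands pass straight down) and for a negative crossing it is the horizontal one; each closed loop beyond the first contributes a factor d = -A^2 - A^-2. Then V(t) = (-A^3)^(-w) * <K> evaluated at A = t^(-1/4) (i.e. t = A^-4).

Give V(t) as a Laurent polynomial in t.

t^-1 - t^-2 + 2*t^-3 - 2*t^-4 + 3*t^-5 - 3*t^-6 + 3*t^-7 - 3*t^-8 + 2*t^-9 - 2*t^-10 + t^-11

Derivation:
Reading the diagram top to bottom ('/'-over between positions i,i+1 = s_i, '\'-over = s_i^-1): braid word = s2 s1 s2^-1 s1 s2^-1 s2^-1 s2^-1 s2^-1 s2^-1 s2^-1 s2^-1 s2^-1.
The presented braid s2 s1 s2^-1 s1 s2^-1 s2^-1 s2^-1 s2^-1 s2^-1 s2^-1 s2^-1 s2^-1 on 3 strands reduces by inverse Markov moves (closure unchanged at each step):
  Deconjugate: the word is γ·β·γ⁻¹ with γ = s2 (prefix) and γ⁻¹ = s2^-1 (suffix); strip both.
Reduced to β = s1 s2^-1 s1 s2^-1 s2^-1 s2^-1 s2^-1 s2^-1 s2^-1 s2^-1 on 3 strands, 10 crossings.
Compute on β:
Braid: s1 s2^-1 s1 s2^-1 s2^-1 s2^-1 s2^-1 s2^-1 s2^-1 s2^-1 on 3 strands, 10 crossings.
Writhe w = (#positive) - (#negative) = 2 - 8 = -6.
State-sum expansion of <K>. There are 2^10 = 1024 states.
Smooth each crossing (0=||, 1=⌣⌢); contribution A^(Σ sign_k(1-2s_k)) * d^(L-1).
Tabulate the states by total A-exponent and number of loops L (A-exp: L × count):
  A^10: L=9 ×1
  A^8: L=8 ×10
  A^6: L=7 ×45
  A^4: L=6 ×119, L=8 ×1
  A^2: L=5 ×203, L=7 ×7
  A^0: L=4 ×231, L=6 ×21
  A^-2: L=3 ×175, L=5 ×35
  A^-4: L=2 ×85, L=4 ×35
  A^-6: L=1 ×23, L=3 ×22
  A^-8: L=2 ×10
  A^-10: L=3 ×1
Each group contributes A^e * Σ count * d^(L-1):
Powers of d = -A^2 - A^-2: d^2 = A^4 + 2 + A^-4; d^3 = -A^6 - 3*A^2 - 3*A^-2 - A^-6; d^4 = A^8 + 4*A^4 + 6 + 4*A^-4 + A^-8; d^5 = -A^10 - 5*A^6 - 10*A^2 - 10*A^-2 - 5*A^-6 - A^-10; d^6 = A^12 + 6*A^8 + 15*A^4 + 20 + 15*A^-4 + 6*A^-8 + A^-12; d^7 = -A^14 - 7*A^10 - 21*A^6 - 35*A^2 - 35*A^-2 - 21*A^-6 - 7*A^-10 - A^-14; d^8 = A^16 + 8*A^12 + 28*A^8 + 56*A^4 + 70 + 56*A^-4 + 28*A^-8 + 8*A^-12 + A^-16.
  A^10 * (d^8) = A^26 + 8*A^22 + 28*A^18 + 56*A^14 + 70*A^10 + 56*A^6 + 28*A^2 + 8*A^-2 + A^-6
  A^8 * (10*d^7) = -10*A^22 - 70*A^18 - 210*A^14 - 350*A^10 - 350*A^6 - 210*A^2 - 70*A^-2 - 10*A^-6
  A^6 * (45*d^6) = 45*A^18 + 270*A^14 + 675*A^10 + 900*A^6 + 675*A^2 + 270*A^-2 + 45*A^-6
  A^4 * (119*d^5 + d^7) = -A^18 - 126*A^14 - 616*A^10 - 1225*A^6 - 1225*A^2 - 616*A^-2 - 126*A^-6 - A^-10
  A^2 * (203*d^4 + 7*d^6) = 7*A^14 + 245*A^10 + 917*A^6 + 1358*A^2 + 917*A^-2 + 245*A^-6 + 7*A^-10
  A^0 * (231*d^3 + 21*d^5) = -21*A^10 - 336*A^6 - 903*A^2 - 903*A^-2 - 336*A^-6 - 21*A^-10
  A^-2 * (175*d^2 + 35*d^4) = 35*A^6 + 315*A^2 + 560*A^-2 + 315*A^-6 + 35*A^-10
  A^-4 * (85*d + 35*d^3) = -35*A^2 - 190*A^-2 - 190*A^-6 - 35*A^-10
  A^-6 * (23 + 22*d^2) = 22*A^-2 + 67*A^-6 + 22*A^-10
  A^-8 * (10*d) = -10*A^-6 - 10*A^-10
  A^-10 * (d^2) = A^-6 + 2*A^-10 + A^-14
Summing the groups: <K> = A^26 - 2*A^22 + 2*A^18 - 3*A^14 + 3*A^10 - 3*A^6 + 3*A^2 - 2*A^-2 + 2*A^-6 - A^-10 + A^-14
Normalise by the writhe: (-A^3)^(-w) = (-A^3)^(6) = A^18, so f(A) = A^18 * <K> = A^44 - 2*A^40 + 2*A^36 - 3*A^32 + 3*A^28 - 3*A^24 + 3*A^20 - 2*A^16 + 2*A^12 - A^8 + A^4.
Substitute A = t^(-1/4), i.e. A^e → t^(-e/4): V(t) = t^-1 - t^-2 + 2*t^-3 - 2*t^-4 + 3*t^-5 - 3*t^-6 + 3*t^-7 - 3*t^-8 + 2*t^-9 - 2*t^-10 + t^-11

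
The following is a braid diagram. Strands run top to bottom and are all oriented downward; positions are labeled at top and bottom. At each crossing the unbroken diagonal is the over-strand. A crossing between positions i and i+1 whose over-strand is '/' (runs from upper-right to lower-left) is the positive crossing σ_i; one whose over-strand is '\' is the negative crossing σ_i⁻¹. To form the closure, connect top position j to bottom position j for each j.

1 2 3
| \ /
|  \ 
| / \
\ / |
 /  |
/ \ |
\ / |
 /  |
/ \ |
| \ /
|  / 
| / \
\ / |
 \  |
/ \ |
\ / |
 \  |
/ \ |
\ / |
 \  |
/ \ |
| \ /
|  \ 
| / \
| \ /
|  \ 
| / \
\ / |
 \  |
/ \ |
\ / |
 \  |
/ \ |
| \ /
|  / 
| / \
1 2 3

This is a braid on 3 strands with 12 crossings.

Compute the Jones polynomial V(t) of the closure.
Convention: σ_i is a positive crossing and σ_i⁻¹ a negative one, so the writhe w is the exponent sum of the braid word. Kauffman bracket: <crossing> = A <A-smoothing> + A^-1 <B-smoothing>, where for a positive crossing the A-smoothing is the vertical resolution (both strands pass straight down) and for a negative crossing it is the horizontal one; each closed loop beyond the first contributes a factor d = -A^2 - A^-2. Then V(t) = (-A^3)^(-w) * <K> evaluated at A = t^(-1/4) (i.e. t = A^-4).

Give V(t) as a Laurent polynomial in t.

Reading the diagram top to bottom ('/'-over between positions i,i+1 = s_i, '\'-over = s_i^-1): braid word = s2^-1 s1 s1 s2 s1^-1 s1^-1 s1^-1 s2^-1 s2^-1 s1^-1 s1^-1 s2.
The presented braid s2^-1 s1 s1 s2 s1^-1 s1^-1 s1^-1 s2^-1 s2^-1 s1^-1 s1^-1 s2 on 3 strands reduces by inverse Markov moves (closure unchanged at each step):
  Deconjugate: the word is γ·β·γ⁻¹ with γ = s2^-1 s1 (prefix) and γ⁻¹ = s1^-1 s2 (suffix); strip both.
  Deconjugate: the word is γ·β·γ⁻¹ with γ = s1 s2 (prefix) and γ⁻¹ = s2^-1 s1^-1 (suffix); strip both.
  Destabilize: the word has the form β·s2^-1 where s2^-1 occurs only as the final letter (β ∈ B_2); drop it and the last strand → 2 strands.
Reduced to β = s1^-1 s1^-1 s1^-1 on 2 strands, 3 crossings.
Compute on β:
Braid: s1^-1 s1^-1 s1^-1 on 2 strands, 3 crossings.
Writhe w = (#positive) - (#negative) = 0 - 3 = -3.
Computing the Kauffman bracket via state sum. There are 2^3 = 8 states.
Each crossing splits two ways (0=vertical, 1=horizontal). The state's weight is A^(#A-smoothings - #B-smoothings) * d^(loops - 1).
  state 000: A-exp=-3, loops=2, term = A^-3 * d^1
  state 001: A-exp=-1, loops=1, term = A^-1 * d^0
  state 010: A-exp=-1, loops=1, term = A^-1 * d^0
  state 011: A-exp=+1, loops=2, term = A^1 * d^1
  state 100: A-exp=-1, loops=1, term = A^-1 * d^0
  state 101: A-exp=+1, loops=2, term = A^1 * d^1
  state 110: A-exp=+1, loops=2, term = A^1 * d^1
  state 111: A-exp=+3, loops=3, term = A^3 * d^2
Collect the terms by A-exponent (count of states per loop number):
Powers of d = -A^2 - A^-2: d^2 = A^4 + 2 + A^-4.
  A^3 * (d^2) = A^7 + 2*A^3 + A^-1
  A^1 * (3*d) = -3*A^3 - 3*A^-1
  A^-1 * (3) = 3*A^-1
  A^-3 * (d) = -A^-1 - A^-5
Summing the groups: <K> = A^7 - A^3 - A^-5
Normalise by the writhe: (-A^3)^(-w) = (-A^3)^(3) = -A^9, so f(A) = -A^9 * <K> = -A^16 + A^12 + A^4.
Substitute A = t^(-1/4), i.e. A^e → t^(-e/4): V(t) = t^-1 + t^-3 - t^-4

Answer: t^-1 + t^-3 - t^-4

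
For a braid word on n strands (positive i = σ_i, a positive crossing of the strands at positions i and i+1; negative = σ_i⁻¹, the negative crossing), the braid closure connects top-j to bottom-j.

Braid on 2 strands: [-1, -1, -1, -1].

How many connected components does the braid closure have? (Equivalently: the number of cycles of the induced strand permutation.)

Track the strand permutation on 2 strands, starting from identity.
  step 1: s1^-1 swaps positions 1,2 -> [2 1]
  step 2: s1^-1 swaps positions 1,2 -> [1 2]
  step 3: s1^-1 swaps positions 1,2 -> [2 1]
  step 4: s1^-1 swaps positions 1,2 -> [1 2]
Final permutation (position -> original strand): [1 2]
Closure components = cycle count of this permutation = 2.

Answer: 2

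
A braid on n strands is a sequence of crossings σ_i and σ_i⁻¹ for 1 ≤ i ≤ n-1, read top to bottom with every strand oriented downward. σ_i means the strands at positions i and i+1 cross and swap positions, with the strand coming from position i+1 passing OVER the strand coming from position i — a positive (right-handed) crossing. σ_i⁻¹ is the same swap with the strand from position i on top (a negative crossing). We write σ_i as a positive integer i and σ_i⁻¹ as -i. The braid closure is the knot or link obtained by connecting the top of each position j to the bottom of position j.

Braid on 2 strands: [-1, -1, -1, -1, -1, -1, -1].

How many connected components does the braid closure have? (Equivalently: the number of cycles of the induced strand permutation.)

Track the strand permutation on 2 strands, starting from identity.
  step 1: s1^-1 swaps positions 1,2 -> [2 1]
  step 2: s1^-1 swaps positions 1,2 -> [1 2]
  step 3: s1^-1 swaps positions 1,2 -> [2 1]
  step 4: s1^-1 swaps positions 1,2 -> [1 2]
  step 5: s1^-1 swaps positions 1,2 -> [2 1]
  step 6: s1^-1 swaps positions 1,2 -> [1 2]
  step 7: s1^-1 swaps positions 1,2 -> [2 1]
Final permutation (position -> original strand): [2 1]
Closure components = cycle count of this permutation = 1.

Answer: 1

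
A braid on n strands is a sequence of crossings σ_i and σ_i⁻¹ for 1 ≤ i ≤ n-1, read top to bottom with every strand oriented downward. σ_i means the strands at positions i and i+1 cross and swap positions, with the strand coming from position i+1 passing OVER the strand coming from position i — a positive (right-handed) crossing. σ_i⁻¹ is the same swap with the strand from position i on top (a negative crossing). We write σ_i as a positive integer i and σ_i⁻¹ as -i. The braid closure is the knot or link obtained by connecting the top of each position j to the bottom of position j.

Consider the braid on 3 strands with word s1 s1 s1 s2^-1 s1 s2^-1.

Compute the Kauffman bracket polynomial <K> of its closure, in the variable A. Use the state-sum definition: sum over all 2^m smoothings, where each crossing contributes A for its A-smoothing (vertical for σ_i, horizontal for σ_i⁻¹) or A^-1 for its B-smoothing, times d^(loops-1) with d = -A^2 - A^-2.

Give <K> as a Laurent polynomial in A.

Braid: s1 s1 s1 s2^-1 s1 s2^-1 on 3 strands, 6 crossings.
Writhe w = (#positive) - (#negative) = 4 - 2 = 2.
State-sum expansion of <K>. There are 2^6 = 64 states.
Smooth each crossing (0=||, 1=⌣⌢); contribution A^(Σ sign_k(1-2s_k)) * d^(L-1).
Tabulate the states by total A-exponent and number of loops L (A-exp: L × count):
  A^6: L=3 ×1
  A^4: L=2 ×6
  A^2: L=1 ×11, L=3 ×4
  A^0: L=2 ×19, L=4 ×1
  A^-2: L=3 ×15
  A^-4: L=4 ×6
  A^-6: L=5 ×1
Each group contributes A^e * Σ count * d^(L-1):
Powers of d = -A^2 - A^-2: d^2 = A^4 + 2 + A^-4; d^3 = -A^6 - 3*A^2 - 3*A^-2 - A^-6; d^4 = A^8 + 4*A^4 + 6 + 4*A^-4 + A^-8.
  A^6 * (d^2) = A^10 + 2*A^6 + A^2
  A^4 * (6*d) = -6*A^6 - 6*A^2
  A^2 * (11 + 4*d^2) = 4*A^6 + 19*A^2 + 4*A^-2
  A^0 * (19*d + d^3) = -A^6 - 22*A^2 - 22*A^-2 - A^-6
  A^-2 * (15*d^2) = 15*A^2 + 30*A^-2 + 15*A^-6
  A^-4 * (6*d^3) = -6*A^2 - 18*A^-2 - 18*A^-6 - 6*A^-10
  A^-6 * (d^4) = A^2 + 4*A^-2 + 6*A^-6 + 4*A^-10 + A^-14
Summing the groups: <K> = A^10 - A^6 + 2*A^2 - 2*A^-2 + 2*A^-6 - 2*A^-10 + A^-14

Answer: A^10 - A^6 + 2*A^2 - 2*A^-2 + 2*A^-6 - 2*A^-10 + A^-14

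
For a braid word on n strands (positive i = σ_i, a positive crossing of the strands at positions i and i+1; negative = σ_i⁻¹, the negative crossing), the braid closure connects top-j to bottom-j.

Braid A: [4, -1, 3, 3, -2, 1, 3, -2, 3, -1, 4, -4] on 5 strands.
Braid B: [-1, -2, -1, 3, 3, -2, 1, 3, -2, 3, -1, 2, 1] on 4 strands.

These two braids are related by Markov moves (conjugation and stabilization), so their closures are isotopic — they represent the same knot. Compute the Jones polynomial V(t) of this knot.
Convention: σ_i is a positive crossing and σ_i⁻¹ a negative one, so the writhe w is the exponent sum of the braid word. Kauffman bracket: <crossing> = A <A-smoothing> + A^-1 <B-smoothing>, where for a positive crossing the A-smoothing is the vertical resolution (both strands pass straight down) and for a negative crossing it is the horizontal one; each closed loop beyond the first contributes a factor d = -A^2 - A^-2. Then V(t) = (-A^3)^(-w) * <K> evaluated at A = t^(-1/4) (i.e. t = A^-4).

Markov-equivalent braids have isotopic closures, hence identical knot invariants. Strip the Markov moves from each word to reach a common short braid β, then compute V(t) once on β.
Braid A: s4 s1^-1 s3 s3 s2^-1 s1 s3 s2^-1 s3 s1^-1 s4 s4^-1 on 5 strands reduces by inverse Markov moves (closure unchanged at each step):
  Deconjugate: the word is γ·β·γ⁻¹ with γ = s4 (prefix) and γ⁻¹ = s4^-1 (suffix); strip both.
  Destabilize: the word has the form β·s4 where s4 occurs only as the final letter (β ∈ B_4); drop it and the last strand → 4 strands.
Reduced to β = s1^-1 s3 s3 s2^-1 s1 s3 s2^-1 s3 s1^-1 on 4 strands, 9 crossings.
Braid B: s1^-1 s2^-1 s1^-1 s3 s3 s2^-1 s1 s3 s2^-1 s3 s1^-1 s2 s1 on 4 strands reduces by inverse Markov moves (closure unchanged at each step):
  Deconjugate: the word is γ·β·γ⁻¹ with γ = s1^-1 s2^-1 (prefix) and γ⁻¹ = s2 s1 (suffix); strip both.
Reduced to β = s1^-1 s3 s3 s2^-1 s1 s3 s2^-1 s3 s1^-1 on 4 strands, 9 crossings.
Both give the same β = s1^-1 s3 s3 s2^-1 s1 s3 s2^-1 s3 s1^-1 on 4 strands, so one state sum suffices:
Braid: s1^-1 s3 s3 s2^-1 s1 s3 s2^-1 s3 s1^-1 on 4 strands, 9 crossings.
Writhe w = (#positive) - (#negative) = 5 - 4 = 1.
Enumerate smoothing states for the bracket polynomial. There are 2^9 = 512 states.
For each crossing: s=0 is the vertical smoothing, s=1 horizontal. Crossing k contributes A^(sign_k * (1 - 2*s_k)); loop factor d = -A^2 - A^-2.
Tabulate the states by total A-exponent and number of loops L (A-exp: L × count):
  A^9: L=4 ×1
  A^7: L=3 ×9
  A^5: L=2 ×29, L=4 ×7
  A^3: L=1 ×30, L=3 ×52, L=5 ×2
  A^1: L=2 ×83, L=4 ×43
  A^-1: L=1 ×11, L=3 ×93, L=5 ×22
  A^-3: L=2 ×19, L=4 ×58, L=6 ×7
  A^-5: L=3 ×15, L=5 ×20, L=7 ×1
  A^-7: L=4 ×6, L=6 ×3
  A^-9: L=5 ×1
Each group contributes A^e * Σ count * d^(L-1):
Powers of d = -A^2 - A^-2: d^2 = A^4 + 2 + A^-4; d^3 = -A^6 - 3*A^2 - 3*A^-2 - A^-6; d^4 = A^8 + 4*A^4 + 6 + 4*A^-4 + A^-8; d^5 = -A^10 - 5*A^6 - 10*A^2 - 10*A^-2 - 5*A^-6 - A^-10; d^6 = A^12 + 6*A^8 + 15*A^4 + 20 + 15*A^-4 + 6*A^-8 + A^-12.
  A^9 * (d^3) = -A^15 - 3*A^11 - 3*A^7 - A^3
  A^7 * (9*d^2) = 9*A^11 + 18*A^7 + 9*A^3
  A^5 * (29*d + 7*d^3) = -7*A^11 - 50*A^7 - 50*A^3 - 7*A^-1
  A^3 * (30 + 52*d^2 + 2*d^4) = 2*A^11 + 60*A^7 + 146*A^3 + 60*A^-1 + 2*A^-5
  A^1 * (83*d + 43*d^3) = -43*A^7 - 212*A^3 - 212*A^-1 - 43*A^-5
  A^-1 * (11 + 93*d^2 + 22*d^4) = 22*A^7 + 181*A^3 + 329*A^-1 + 181*A^-5 + 22*A^-9
  A^-3 * (19*d + 58*d^3 + 7*d^5) = -7*A^7 - 93*A^3 - 263*A^-1 - 263*A^-5 - 93*A^-9 - 7*A^-13
  A^-5 * (15*d^2 + 20*d^4 + d^6) = A^7 + 26*A^3 + 110*A^-1 + 170*A^-5 + 110*A^-9 + 26*A^-13 + A^-17
  A^-7 * (6*d^3 + 3*d^5) = -3*A^3 - 21*A^-1 - 48*A^-5 - 48*A^-9 - 21*A^-13 - 3*A^-17
  A^-9 * (d^4) = A^-1 + 4*A^-5 + 6*A^-9 + 4*A^-13 + A^-17
Summing the groups: <K> = -A^15 + A^11 - 2*A^7 + 3*A^3 - 3*A^-1 + 3*A^-5 - 3*A^-9 + 2*A^-13 - A^-17
Normalise by the writhe: (-A^3)^(-w) = (-A^3)^(-1) = -A^-3, so f(A) = -A^-3 * <K> = A^12 - A^8 + 2*A^4 - 3 + 3*A^-4 - 3*A^-8 + 3*A^-12 - 2*A^-16 + A^-20.
Substitute A = t^(-1/4), i.e. A^e → t^(-e/4): V(t) = t^5 - 2*t^4 + 3*t^3 - 3*t^2 + 3*t - 3 + 2*t^-1 - t^-2 + t^-3

Answer: t^5 - 2*t^4 + 3*t^3 - 3*t^2 + 3*t - 3 + 2*t^-1 - t^-2 + t^-3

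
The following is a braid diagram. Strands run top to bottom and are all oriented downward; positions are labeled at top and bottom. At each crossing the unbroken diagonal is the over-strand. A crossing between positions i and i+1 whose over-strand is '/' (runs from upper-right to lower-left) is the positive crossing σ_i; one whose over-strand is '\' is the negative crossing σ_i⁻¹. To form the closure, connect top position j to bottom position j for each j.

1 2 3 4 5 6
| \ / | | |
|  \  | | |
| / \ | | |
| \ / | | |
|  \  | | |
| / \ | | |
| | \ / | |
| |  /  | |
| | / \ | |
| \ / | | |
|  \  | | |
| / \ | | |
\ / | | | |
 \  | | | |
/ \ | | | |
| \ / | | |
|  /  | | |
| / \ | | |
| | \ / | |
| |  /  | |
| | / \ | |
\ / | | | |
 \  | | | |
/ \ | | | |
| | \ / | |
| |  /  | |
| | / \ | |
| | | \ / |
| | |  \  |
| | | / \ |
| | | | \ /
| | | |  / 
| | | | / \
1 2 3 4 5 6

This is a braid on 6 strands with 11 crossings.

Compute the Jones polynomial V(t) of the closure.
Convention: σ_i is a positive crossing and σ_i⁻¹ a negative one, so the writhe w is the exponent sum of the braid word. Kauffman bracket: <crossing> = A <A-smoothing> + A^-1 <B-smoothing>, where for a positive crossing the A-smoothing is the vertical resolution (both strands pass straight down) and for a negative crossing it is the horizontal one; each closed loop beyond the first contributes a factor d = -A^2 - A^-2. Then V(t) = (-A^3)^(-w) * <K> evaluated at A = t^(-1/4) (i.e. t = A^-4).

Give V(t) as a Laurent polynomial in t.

Reading the diagram top to bottom ('/'-over between positions i,i+1 = s_i, '\'-over = s_i^-1): braid word = s2^-1 s2^-1 s3 s2^-1 s1^-1 s2 s3 s1^-1 s3 s4^-1 s5.
The presented braid s2^-1 s2^-1 s3 s2^-1 s1^-1 s2 s3 s1^-1 s3 s4^-1 s5 on 6 strands reduces by inverse Markov moves (closure unchanged at each step):
  Destabilize: the word has the form β·s5 where s5 occurs only as the final letter (β ∈ B_5); drop it and the last strand → 5 strands.
  Destabilize: the word has the form β·s4^-1 where s4^-1 occurs only as the final letter (β ∈ B_4); drop it and the last strand → 4 strands.
Reduced to β = s2^-1 s2^-1 s3 s2^-1 s1^-1 s2 s3 s1^-1 s3 on 4 strands, 9 crossings.
Compute on β:
Braid: s2^-1 s2^-1 s3 s2^-1 s1^-1 s2 s3 s1^-1 s3 on 4 strands, 9 crossings.
Writhe w = (#positive) - (#negative) = 4 - 5 = -1.
Computing the Kauffman bracket via state sum. There are 2^9 = 512 states.
Smooth each crossing (0=||, 1=⌣⌢); contribution A^(Σ sign_k(1-2s_k)) * d^(L-1).
Tabulate the states by total A-exponent and number of loops L (A-exp: L × count):
  A^9: L=5 ×1
  A^7: L=4 ×9
  A^5: L=3 ×32, L=5 ×4
  A^3: L=2 ×55, L=4 ×28, L=6 ×1
  A^1: L=1 ×39, L=3 ×77, L=5 ×10
  A^-1: L=2 ×87, L=4 ×38, L=6 ×1
  A^-3: L=1 ×14, L=3 ×64, L=5 ×6
  A^-5: L=2 ×17, L=4 ×19
  A^-7: L=3 ×7, L=5 ×2
  A^-9: L=4 ×1
Each group contributes A^e * Σ count * d^(L-1):
Powers of d = -A^2 - A^-2: d^2 = A^4 + 2 + A^-4; d^3 = -A^6 - 3*A^2 - 3*A^-2 - A^-6; d^4 = A^8 + 4*A^4 + 6 + 4*A^-4 + A^-8; d^5 = -A^10 - 5*A^6 - 10*A^2 - 10*A^-2 - 5*A^-6 - A^-10.
  A^9 * (d^4) = A^17 + 4*A^13 + 6*A^9 + 4*A^5 + A
  A^7 * (9*d^3) = -9*A^13 - 27*A^9 - 27*A^5 - 9*A
  A^5 * (32*d^2 + 4*d^4) = 4*A^13 + 48*A^9 + 88*A^5 + 48*A + 4*A^-3
  A^3 * (55*d + 28*d^3 + d^5) = -A^13 - 33*A^9 - 149*A^5 - 149*A - 33*A^-3 - A^-7
  A^1 * (39 + 77*d^2 + 10*d^4) = 10*A^9 + 117*A^5 + 253*A + 117*A^-3 + 10*A^-7
  A^-1 * (87*d + 38*d^3 + d^5) = -A^9 - 43*A^5 - 211*A - 211*A^-3 - 43*A^-7 - A^-11
  A^-3 * (14 + 64*d^2 + 6*d^4) = 6*A^5 + 88*A + 178*A^-3 + 88*A^-7 + 6*A^-11
  A^-5 * (17*d + 19*d^3) = -19*A - 74*A^-3 - 74*A^-7 - 19*A^-11
  A^-7 * (7*d^2 + 2*d^4) = 2*A + 15*A^-3 + 26*A^-7 + 15*A^-11 + 2*A^-15
  A^-9 * (d^3) = -A^-3 - 3*A^-7 - 3*A^-11 - A^-15
Summing the groups: <K> = A^17 - 2*A^13 + 3*A^9 - 4*A^5 + 4*A - 5*A^-3 + 3*A^-7 - 2*A^-11 + A^-15
Normalise by the writhe: (-A^3)^(-w) = (-A^3)^(1) = -A^3, so f(A) = -A^3 * <K> = -A^20 + 2*A^16 - 3*A^12 + 4*A^8 - 4*A^4 + 5 - 3*A^-4 + 2*A^-8 - A^-12.
Substitute A = t^(-1/4), i.e. A^e → t^(-e/4): V(t) = -t^3 + 2*t^2 - 3*t + 5 - 4*t^-1 + 4*t^-2 - 3*t^-3 + 2*t^-4 - t^-5

Answer: -t^3 + 2*t^2 - 3*t + 5 - 4*t^-1 + 4*t^-2 - 3*t^-3 + 2*t^-4 - t^-5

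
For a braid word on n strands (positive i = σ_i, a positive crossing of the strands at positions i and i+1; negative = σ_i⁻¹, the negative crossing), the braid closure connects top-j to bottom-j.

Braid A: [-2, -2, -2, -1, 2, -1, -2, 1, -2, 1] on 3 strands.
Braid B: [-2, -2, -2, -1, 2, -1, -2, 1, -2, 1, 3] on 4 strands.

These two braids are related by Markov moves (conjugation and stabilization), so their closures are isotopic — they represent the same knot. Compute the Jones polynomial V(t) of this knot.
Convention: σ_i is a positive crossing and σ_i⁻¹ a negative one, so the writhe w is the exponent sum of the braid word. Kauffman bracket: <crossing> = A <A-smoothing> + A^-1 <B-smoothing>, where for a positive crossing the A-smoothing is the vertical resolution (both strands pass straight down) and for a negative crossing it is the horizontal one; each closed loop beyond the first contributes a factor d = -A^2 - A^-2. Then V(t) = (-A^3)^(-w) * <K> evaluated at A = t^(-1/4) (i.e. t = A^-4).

Markov-equivalent braids have isotopic closures, hence identical knot invariants. Strip the Markov moves from each word to reach a common short braid β, then compute V(t) once on β.
Braid A: s2^-1 s2^-1 s2^-1 s1^-1 s2 s1^-1 s2^-1 s1 s2^-1 s1 on 3 strands has no conjugating prefix/suffix or stabilization to strip; take β = s2^-1 s2^-1 s2^-1 s1^-1 s2 s1^-1 s2^-1 s1 s2^-1 s1.
Braid B: s2^-1 s2^-1 s2^-1 s1^-1 s2 s1^-1 s2^-1 s1 s2^-1 s1 s3 on 4 strands reduces by inverse Markov moves (closure unchanged at each step):
  Destabilize: the word has the form β·s3 where s3 occurs only as the final letter (β ∈ B_3); drop it and the last strand → 3 strands.
Reduced to β = s2^-1 s2^-1 s2^-1 s1^-1 s2 s1^-1 s2^-1 s1 s2^-1 s1 on 3 strands, 10 crossings.
Both give the same β = s2^-1 s2^-1 s2^-1 s1^-1 s2 s1^-1 s2^-1 s1 s2^-1 s1 on 3 strands, so one state sum suffices:
Braid: s2^-1 s2^-1 s2^-1 s1^-1 s2 s1^-1 s2^-1 s1 s2^-1 s1 on 3 strands, 10 crossings.
Writhe w = (#positive) - (#negative) = 3 - 7 = -4.
State-sum expansion of <K>. There are 2^10 = 1024 states.
For each crossing: s=0 is the vertical smoothing, s=1 horizontal. Crossing k contributes A^(sign_k * (1 - 2*s_k)); loop factor d = -A^2 - A^-2.
Tabulate the states by total A-exponent and number of loops L (A-exp: L × count):
  A^10: L=6 ×1
  A^8: L=5 ×10
  A^6: L=4 ×41, L=6 ×4
  A^4: L=3 ×88, L=5 ×31, L=7 ×1
  A^2: L=2 ×102, L=4 ×99, L=6 ×9
  A^0: L=1 ×54, L=3 ×162, L=5 ×36
  A^-2: L=2 ×134, L=4 ×74, L=6 ×2
  A^-4: L=1 ×30, L=3 ×82, L=5 ×8
  A^-6: L=2 ×32, L=4 ×13
  A^-8: L=1 ×3, L=3 ×7
  A^-10: L=2 ×1
Each group contributes A^e * Σ count * d^(L-1):
Powers of d = -A^2 - A^-2: d^2 = A^4 + 2 + A^-4; d^3 = -A^6 - 3*A^2 - 3*A^-2 - A^-6; d^4 = A^8 + 4*A^4 + 6 + 4*A^-4 + A^-8; d^5 = -A^10 - 5*A^6 - 10*A^2 - 10*A^-2 - 5*A^-6 - A^-10; d^6 = A^12 + 6*A^8 + 15*A^4 + 20 + 15*A^-4 + 6*A^-8 + A^-12.
  A^10 * (d^5) = -A^20 - 5*A^16 - 10*A^12 - 10*A^8 - 5*A^4 - 1
  A^8 * (10*d^4) = 10*A^16 + 40*A^12 + 60*A^8 + 40*A^4 + 10
  A^6 * (41*d^3 + 4*d^5) = -4*A^16 - 61*A^12 - 163*A^8 - 163*A^4 - 61 - 4*A^-4
  A^4 * (88*d^2 + 31*d^4 + d^6) = A^16 + 37*A^12 + 227*A^8 + 382*A^4 + 227 + 37*A^-4 + A^-8
  A^2 * (102*d + 99*d^3 + 9*d^5) = -9*A^12 - 144*A^8 - 489*A^4 - 489 - 144*A^-4 - 9*A^-8
  A^0 * (54 + 162*d^2 + 36*d^4) = 36*A^8 + 306*A^4 + 594 + 306*A^-4 + 36*A^-8
  A^-2 * (134*d + 74*d^3 + 2*d^5) = -2*A^8 - 84*A^4 - 376 - 376*A^-4 - 84*A^-8 - 2*A^-12
  A^-4 * (30 + 82*d^2 + 8*d^4) = 8*A^4 + 114 + 242*A^-4 + 114*A^-8 + 8*A^-12
  A^-6 * (32*d + 13*d^3) = -13 - 71*A^-4 - 71*A^-8 - 13*A^-12
  A^-8 * (3 + 7*d^2) = 7*A^-4 + 17*A^-8 + 7*A^-12
  A^-10 * (d) = -A^-8 - A^-12
Summing the groups: <K> = -A^20 + 2*A^16 - 3*A^12 + 4*A^8 - 5*A^4 + 5 - 3*A^-4 + 3*A^-8 - A^-12
Normalise by the writhe: (-A^3)^(-w) = (-A^3)^(4) = A^12, so f(A) = A^12 * <K> = -A^32 + 2*A^28 - 3*A^24 + 4*A^20 - 5*A^16 + 5*A^12 - 3*A^8 + 3*A^4 - 1.
Substitute A = t^(-1/4), i.e. A^e → t^(-e/4): V(t) = -1 + 3*t^-1 - 3*t^-2 + 5*t^-3 - 5*t^-4 + 4*t^-5 - 3*t^-6 + 2*t^-7 - t^-8

Answer: -1 + 3*t^-1 - 3*t^-2 + 5*t^-3 - 5*t^-4 + 4*t^-5 - 3*t^-6 + 2*t^-7 - t^-8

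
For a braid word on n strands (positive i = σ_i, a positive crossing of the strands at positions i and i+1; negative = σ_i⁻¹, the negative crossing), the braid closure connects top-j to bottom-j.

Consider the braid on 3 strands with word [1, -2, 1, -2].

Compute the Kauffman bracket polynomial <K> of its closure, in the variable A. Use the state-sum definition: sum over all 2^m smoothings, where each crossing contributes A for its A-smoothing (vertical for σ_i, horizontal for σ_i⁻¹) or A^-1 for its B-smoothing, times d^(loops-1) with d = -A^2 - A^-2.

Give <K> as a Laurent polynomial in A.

A^8 - A^4 + 1 - A^-4 + A^-8

Derivation:
Braid: s1 s2^-1 s1 s2^-1 on 3 strands, 4 crossings.
Writhe w = (#positive) - (#negative) = 2 - 2 = 0.
Computing the Kauffman bracket via state sum. There are 2^4 = 16 states.
Each crossing splits two ways (0=vertical, 1=horizontal). The state's weight is A^(#A-smoothings - #B-smoothings) * d^(loops - 1).
  state 0000: A-exp=+0, loops=3, term = A^0 * d^2
  state 0001: A-exp=+2, loops=2, term = A^2 * d^1
  state 0010: A-exp=-2, loops=2, term = A^-2 * d^1
  state 0011: A-exp=+0, loops=1, term = A^0 * d^0
  state 0100: A-exp=+2, loops=2, term = A^2 * d^1
  state 0101: A-exp=+4, loops=3, term = A^4 * d^2
  state 0110: A-exp=+0, loops=1, term = A^0 * d^0
  state 0111: A-exp=+2, loops=2, term = A^2 * d^1
  state 1000: A-exp=-2, loops=2, term = A^-2 * d^1
  state 1001: A-exp=+0, loops=1, term = A^0 * d^0
  state 1010: A-exp=-4, loops=3, term = A^-4 * d^2
  state 1011: A-exp=-2, loops=2, term = A^-2 * d^1
  state 1100: A-exp=+0, loops=1, term = A^0 * d^0
  state 1101: A-exp=+2, loops=2, term = A^2 * d^1
  state 1110: A-exp=-2, loops=2, term = A^-2 * d^1
  state 1111: A-exp=+0, loops=1, term = A^0 * d^0
Collect the terms by A-exponent (count of states per loop number):
Powers of d = -A^2 - A^-2: d^2 = A^4 + 2 + A^-4.
  A^4 * (d^2) = A^8 + 2*A^4 + 1
  A^2 * (4*d) = -4*A^4 - 4
  A^0 * (5 + d^2) = A^4 + 7 + A^-4
  A^-2 * (4*d) = -4 - 4*A^-4
  A^-4 * (d^2) = 1 + 2*A^-4 + A^-8
Summing the groups: <K> = A^8 - A^4 + 1 - A^-4 + A^-8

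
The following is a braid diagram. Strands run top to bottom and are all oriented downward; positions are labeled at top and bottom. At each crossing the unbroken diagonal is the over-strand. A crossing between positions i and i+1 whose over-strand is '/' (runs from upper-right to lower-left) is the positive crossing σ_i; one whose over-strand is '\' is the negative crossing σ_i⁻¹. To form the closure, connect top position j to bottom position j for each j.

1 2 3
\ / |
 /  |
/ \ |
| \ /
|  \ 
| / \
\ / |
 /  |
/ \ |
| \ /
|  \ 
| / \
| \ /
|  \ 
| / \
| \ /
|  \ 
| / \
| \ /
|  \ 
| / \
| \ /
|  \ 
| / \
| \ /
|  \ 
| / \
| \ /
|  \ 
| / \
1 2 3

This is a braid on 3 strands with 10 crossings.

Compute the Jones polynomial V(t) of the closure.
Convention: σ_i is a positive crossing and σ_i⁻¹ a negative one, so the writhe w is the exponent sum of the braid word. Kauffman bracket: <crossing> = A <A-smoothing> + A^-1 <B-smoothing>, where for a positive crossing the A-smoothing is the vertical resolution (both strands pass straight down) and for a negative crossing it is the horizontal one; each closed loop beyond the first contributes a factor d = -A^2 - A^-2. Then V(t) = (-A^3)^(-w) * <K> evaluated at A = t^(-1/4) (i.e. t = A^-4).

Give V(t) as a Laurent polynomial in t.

Reading the diagram top to bottom ('/'-over between positions i,i+1 = s_i, '\'-over = s_i^-1): braid word = s1 s2^-1 s1 s2^-1 s2^-1 s2^-1 s2^-1 s2^-1 s2^-1 s2^-1.
Braid: s1 s2^-1 s1 s2^-1 s2^-1 s2^-1 s2^-1 s2^-1 s2^-1 s2^-1 on 3 strands, 10 crossings.
Writhe w = (#positive) - (#negative) = 2 - 8 = -6.
Computing the Kauffman bracket via state sum. There are 2^10 = 1024 states.
Each crossing splits two ways (0=vertical, 1=horizontal). The state's weight is A^(#A-smoothings - #B-smoothings) * d^(loops - 1).
Tabulate the states by total A-exponent and number of loops L (A-exp: L × count):
  A^10: L=9 ×1
  A^8: L=8 ×10
  A^6: L=7 ×45
  A^4: L=6 ×119, L=8 ×1
  A^2: L=5 ×203, L=7 ×7
  A^0: L=4 ×231, L=6 ×21
  A^-2: L=3 ×175, L=5 ×35
  A^-4: L=2 ×85, L=4 ×35
  A^-6: L=1 ×23, L=3 ×22
  A^-8: L=2 ×10
  A^-10: L=3 ×1
Each group contributes A^e * Σ count * d^(L-1):
Powers of d = -A^2 - A^-2: d^2 = A^4 + 2 + A^-4; d^3 = -A^6 - 3*A^2 - 3*A^-2 - A^-6; d^4 = A^8 + 4*A^4 + 6 + 4*A^-4 + A^-8; d^5 = -A^10 - 5*A^6 - 10*A^2 - 10*A^-2 - 5*A^-6 - A^-10; d^6 = A^12 + 6*A^8 + 15*A^4 + 20 + 15*A^-4 + 6*A^-8 + A^-12; d^7 = -A^14 - 7*A^10 - 21*A^6 - 35*A^2 - 35*A^-2 - 21*A^-6 - 7*A^-10 - A^-14; d^8 = A^16 + 8*A^12 + 28*A^8 + 56*A^4 + 70 + 56*A^-4 + 28*A^-8 + 8*A^-12 + A^-16.
  A^10 * (d^8) = A^26 + 8*A^22 + 28*A^18 + 56*A^14 + 70*A^10 + 56*A^6 + 28*A^2 + 8*A^-2 + A^-6
  A^8 * (10*d^7) = -10*A^22 - 70*A^18 - 210*A^14 - 350*A^10 - 350*A^6 - 210*A^2 - 70*A^-2 - 10*A^-6
  A^6 * (45*d^6) = 45*A^18 + 270*A^14 + 675*A^10 + 900*A^6 + 675*A^2 + 270*A^-2 + 45*A^-6
  A^4 * (119*d^5 + d^7) = -A^18 - 126*A^14 - 616*A^10 - 1225*A^6 - 1225*A^2 - 616*A^-2 - 126*A^-6 - A^-10
  A^2 * (203*d^4 + 7*d^6) = 7*A^14 + 245*A^10 + 917*A^6 + 1358*A^2 + 917*A^-2 + 245*A^-6 + 7*A^-10
  A^0 * (231*d^3 + 21*d^5) = -21*A^10 - 336*A^6 - 903*A^2 - 903*A^-2 - 336*A^-6 - 21*A^-10
  A^-2 * (175*d^2 + 35*d^4) = 35*A^6 + 315*A^2 + 560*A^-2 + 315*A^-6 + 35*A^-10
  A^-4 * (85*d + 35*d^3) = -35*A^2 - 190*A^-2 - 190*A^-6 - 35*A^-10
  A^-6 * (23 + 22*d^2) = 22*A^-2 + 67*A^-6 + 22*A^-10
  A^-8 * (10*d) = -10*A^-6 - 10*A^-10
  A^-10 * (d^2) = A^-6 + 2*A^-10 + A^-14
Summing the groups: <K> = A^26 - 2*A^22 + 2*A^18 - 3*A^14 + 3*A^10 - 3*A^6 + 3*A^2 - 2*A^-2 + 2*A^-6 - A^-10 + A^-14
Normalise by the writhe: (-A^3)^(-w) = (-A^3)^(6) = A^18, so f(A) = A^18 * <K> = A^44 - 2*A^40 + 2*A^36 - 3*A^32 + 3*A^28 - 3*A^24 + 3*A^20 - 2*A^16 + 2*A^12 - A^8 + A^4.
Substitute A = t^(-1/4), i.e. A^e → t^(-e/4): V(t) = t^-1 - t^-2 + 2*t^-3 - 2*t^-4 + 3*t^-5 - 3*t^-6 + 3*t^-7 - 3*t^-8 + 2*t^-9 - 2*t^-10 + t^-11

Answer: t^-1 - t^-2 + 2*t^-3 - 2*t^-4 + 3*t^-5 - 3*t^-6 + 3*t^-7 - 3*t^-8 + 2*t^-9 - 2*t^-10 + t^-11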